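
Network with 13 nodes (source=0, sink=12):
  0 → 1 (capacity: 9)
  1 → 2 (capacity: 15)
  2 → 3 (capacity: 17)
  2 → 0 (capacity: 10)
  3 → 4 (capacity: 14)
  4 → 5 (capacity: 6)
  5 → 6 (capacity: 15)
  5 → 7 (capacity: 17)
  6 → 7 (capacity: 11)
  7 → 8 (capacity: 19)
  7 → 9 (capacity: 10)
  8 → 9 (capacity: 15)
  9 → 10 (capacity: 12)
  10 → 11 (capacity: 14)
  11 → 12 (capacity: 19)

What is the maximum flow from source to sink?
Maximum flow = 6

Max flow: 6

Flow assignment:
  0 → 1: 9/9
  1 → 2: 9/15
  2 → 3: 6/17
  2 → 0: 3/10
  3 → 4: 6/14
  4 → 5: 6/6
  5 → 7: 6/17
  7 → 9: 6/10
  9 → 10: 6/12
  10 → 11: 6/14
  11 → 12: 6/19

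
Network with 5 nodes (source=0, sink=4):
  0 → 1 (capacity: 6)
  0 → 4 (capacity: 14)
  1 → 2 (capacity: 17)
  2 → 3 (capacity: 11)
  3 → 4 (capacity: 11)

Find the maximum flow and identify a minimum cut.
Max flow = 20, Min cut edges: (0,1), (0,4)

Maximum flow: 20
Minimum cut: (0,1), (0,4)
Partition: S = [0], T = [1, 2, 3, 4]

Max-flow min-cut theorem verified: both equal 20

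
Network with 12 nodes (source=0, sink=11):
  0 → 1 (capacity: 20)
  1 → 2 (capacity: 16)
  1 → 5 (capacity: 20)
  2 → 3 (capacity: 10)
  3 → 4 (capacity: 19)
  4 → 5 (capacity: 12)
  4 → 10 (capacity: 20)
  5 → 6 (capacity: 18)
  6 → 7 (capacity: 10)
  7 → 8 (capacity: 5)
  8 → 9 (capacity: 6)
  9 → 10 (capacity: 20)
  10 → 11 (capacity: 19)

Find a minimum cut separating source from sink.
Min cut value = 15, edges: (2,3), (7,8)

Min cut value: 15
Partition: S = [0, 1, 2, 5, 6, 7], T = [3, 4, 8, 9, 10, 11]
Cut edges: (2,3), (7,8)

By max-flow min-cut theorem, max flow = min cut = 15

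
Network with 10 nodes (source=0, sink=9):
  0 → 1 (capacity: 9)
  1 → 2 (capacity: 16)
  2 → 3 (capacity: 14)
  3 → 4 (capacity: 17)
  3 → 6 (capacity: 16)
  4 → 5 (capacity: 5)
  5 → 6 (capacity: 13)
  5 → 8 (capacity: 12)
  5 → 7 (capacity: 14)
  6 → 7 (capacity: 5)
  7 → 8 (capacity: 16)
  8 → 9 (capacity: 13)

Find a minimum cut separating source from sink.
Min cut value = 9, edges: (0,1)

Min cut value: 9
Partition: S = [0], T = [1, 2, 3, 4, 5, 6, 7, 8, 9]
Cut edges: (0,1)

By max-flow min-cut theorem, max flow = min cut = 9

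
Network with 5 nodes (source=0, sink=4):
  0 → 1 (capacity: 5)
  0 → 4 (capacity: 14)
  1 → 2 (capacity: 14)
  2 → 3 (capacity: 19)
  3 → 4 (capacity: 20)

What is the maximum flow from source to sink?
Maximum flow = 19

Max flow: 19

Flow assignment:
  0 → 1: 5/5
  0 → 4: 14/14
  1 → 2: 5/14
  2 → 3: 5/19
  3 → 4: 5/20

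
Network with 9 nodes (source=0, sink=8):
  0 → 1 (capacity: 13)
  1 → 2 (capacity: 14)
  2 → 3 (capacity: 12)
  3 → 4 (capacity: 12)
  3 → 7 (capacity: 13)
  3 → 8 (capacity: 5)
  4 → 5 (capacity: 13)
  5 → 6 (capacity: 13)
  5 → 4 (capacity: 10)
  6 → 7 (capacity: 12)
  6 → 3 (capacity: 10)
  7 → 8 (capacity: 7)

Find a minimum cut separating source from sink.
Min cut value = 12, edges: (3,8), (7,8)

Min cut value: 12
Partition: S = [0, 1, 2, 3, 4, 5, 6, 7], T = [8]
Cut edges: (3,8), (7,8)

By max-flow min-cut theorem, max flow = min cut = 12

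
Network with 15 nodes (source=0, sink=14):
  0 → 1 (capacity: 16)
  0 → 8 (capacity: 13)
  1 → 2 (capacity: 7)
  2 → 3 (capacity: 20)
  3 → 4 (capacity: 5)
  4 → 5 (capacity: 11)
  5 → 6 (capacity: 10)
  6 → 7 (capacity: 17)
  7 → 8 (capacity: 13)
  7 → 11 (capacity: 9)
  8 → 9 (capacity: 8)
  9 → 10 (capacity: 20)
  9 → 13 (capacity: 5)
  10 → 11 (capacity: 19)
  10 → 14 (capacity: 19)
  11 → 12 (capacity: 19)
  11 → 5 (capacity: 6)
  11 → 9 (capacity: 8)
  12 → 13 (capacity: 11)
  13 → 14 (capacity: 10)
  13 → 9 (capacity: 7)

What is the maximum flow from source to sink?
Maximum flow = 13

Max flow: 13

Flow assignment:
  0 → 1: 5/16
  0 → 8: 8/13
  1 → 2: 5/7
  2 → 3: 5/20
  3 → 4: 5/5
  4 → 5: 5/11
  5 → 6: 5/10
  6 → 7: 5/17
  7 → 11: 5/9
  8 → 9: 8/8
  9 → 10: 8/20
  10 → 14: 8/19
  11 → 12: 5/19
  12 → 13: 5/11
  13 → 14: 5/10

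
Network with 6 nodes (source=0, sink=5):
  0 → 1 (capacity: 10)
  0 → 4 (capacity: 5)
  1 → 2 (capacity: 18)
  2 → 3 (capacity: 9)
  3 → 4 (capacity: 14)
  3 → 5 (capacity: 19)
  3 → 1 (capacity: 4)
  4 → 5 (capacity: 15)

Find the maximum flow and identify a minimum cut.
Max flow = 14, Min cut edges: (0,4), (2,3)

Maximum flow: 14
Minimum cut: (0,4), (2,3)
Partition: S = [0, 1, 2], T = [3, 4, 5]

Max-flow min-cut theorem verified: both equal 14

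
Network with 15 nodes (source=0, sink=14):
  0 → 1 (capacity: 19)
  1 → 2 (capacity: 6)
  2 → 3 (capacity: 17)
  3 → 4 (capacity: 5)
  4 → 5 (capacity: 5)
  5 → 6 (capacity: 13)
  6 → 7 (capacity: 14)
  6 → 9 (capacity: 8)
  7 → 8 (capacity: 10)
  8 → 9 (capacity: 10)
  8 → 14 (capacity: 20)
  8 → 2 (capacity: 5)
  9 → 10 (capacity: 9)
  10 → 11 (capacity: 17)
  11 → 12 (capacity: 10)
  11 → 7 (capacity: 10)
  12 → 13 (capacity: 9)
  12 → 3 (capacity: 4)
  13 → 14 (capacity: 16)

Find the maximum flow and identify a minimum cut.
Max flow = 5, Min cut edges: (4,5)

Maximum flow: 5
Minimum cut: (4,5)
Partition: S = [0, 1, 2, 3, 4], T = [5, 6, 7, 8, 9, 10, 11, 12, 13, 14]

Max-flow min-cut theorem verified: both equal 5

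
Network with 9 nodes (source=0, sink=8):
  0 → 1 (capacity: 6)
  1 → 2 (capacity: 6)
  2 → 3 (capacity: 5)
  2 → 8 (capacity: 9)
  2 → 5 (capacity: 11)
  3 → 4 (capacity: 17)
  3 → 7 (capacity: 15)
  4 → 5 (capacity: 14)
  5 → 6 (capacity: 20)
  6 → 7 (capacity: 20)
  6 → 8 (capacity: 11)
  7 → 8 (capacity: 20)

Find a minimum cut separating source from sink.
Min cut value = 6, edges: (1,2)

Min cut value: 6
Partition: S = [0, 1], T = [2, 3, 4, 5, 6, 7, 8]
Cut edges: (1,2)

By max-flow min-cut theorem, max flow = min cut = 6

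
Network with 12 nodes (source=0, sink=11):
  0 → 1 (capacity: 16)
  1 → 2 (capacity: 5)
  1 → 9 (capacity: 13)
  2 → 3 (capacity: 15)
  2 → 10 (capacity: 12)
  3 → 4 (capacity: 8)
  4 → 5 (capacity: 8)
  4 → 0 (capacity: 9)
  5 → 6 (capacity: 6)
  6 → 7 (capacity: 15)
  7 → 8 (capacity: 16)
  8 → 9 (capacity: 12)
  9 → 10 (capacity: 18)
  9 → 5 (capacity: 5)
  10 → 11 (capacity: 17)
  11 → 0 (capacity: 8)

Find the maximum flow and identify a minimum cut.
Max flow = 16, Min cut edges: (0,1)

Maximum flow: 16
Minimum cut: (0,1)
Partition: S = [0], T = [1, 2, 3, 4, 5, 6, 7, 8, 9, 10, 11]

Max-flow min-cut theorem verified: both equal 16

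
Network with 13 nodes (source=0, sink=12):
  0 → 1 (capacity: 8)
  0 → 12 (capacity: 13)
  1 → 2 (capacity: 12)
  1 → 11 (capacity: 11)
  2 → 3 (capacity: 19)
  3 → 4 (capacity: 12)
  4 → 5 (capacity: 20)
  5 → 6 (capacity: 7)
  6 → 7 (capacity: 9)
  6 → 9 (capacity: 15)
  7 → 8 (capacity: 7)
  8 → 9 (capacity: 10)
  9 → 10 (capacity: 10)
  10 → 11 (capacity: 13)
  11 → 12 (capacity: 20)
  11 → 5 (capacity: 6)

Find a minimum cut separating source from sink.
Min cut value = 21, edges: (0,1), (0,12)

Min cut value: 21
Partition: S = [0], T = [1, 2, 3, 4, 5, 6, 7, 8, 9, 10, 11, 12]
Cut edges: (0,1), (0,12)

By max-flow min-cut theorem, max flow = min cut = 21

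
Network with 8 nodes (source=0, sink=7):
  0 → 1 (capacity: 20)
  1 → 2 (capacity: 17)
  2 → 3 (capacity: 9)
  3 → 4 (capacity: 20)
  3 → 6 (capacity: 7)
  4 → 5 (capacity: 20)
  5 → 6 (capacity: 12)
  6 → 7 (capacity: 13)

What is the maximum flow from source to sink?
Maximum flow = 9

Max flow: 9

Flow assignment:
  0 → 1: 9/20
  1 → 2: 9/17
  2 → 3: 9/9
  3 → 4: 2/20
  3 → 6: 7/7
  4 → 5: 2/20
  5 → 6: 2/12
  6 → 7: 9/13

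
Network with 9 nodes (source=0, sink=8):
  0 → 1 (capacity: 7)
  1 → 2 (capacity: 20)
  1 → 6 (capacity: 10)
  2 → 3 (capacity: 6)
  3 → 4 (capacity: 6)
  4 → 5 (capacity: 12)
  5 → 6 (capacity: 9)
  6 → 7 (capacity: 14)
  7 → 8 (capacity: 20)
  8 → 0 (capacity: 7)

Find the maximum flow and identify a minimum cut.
Max flow = 7, Min cut edges: (0,1)

Maximum flow: 7
Minimum cut: (0,1)
Partition: S = [0], T = [1, 2, 3, 4, 5, 6, 7, 8]

Max-flow min-cut theorem verified: both equal 7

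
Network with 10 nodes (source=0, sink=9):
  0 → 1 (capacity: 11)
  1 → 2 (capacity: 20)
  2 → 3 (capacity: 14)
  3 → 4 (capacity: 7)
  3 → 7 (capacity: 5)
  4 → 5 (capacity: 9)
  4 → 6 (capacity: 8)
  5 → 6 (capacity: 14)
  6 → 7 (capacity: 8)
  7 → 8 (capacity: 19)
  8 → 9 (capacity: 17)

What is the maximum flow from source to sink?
Maximum flow = 11

Max flow: 11

Flow assignment:
  0 → 1: 11/11
  1 → 2: 11/20
  2 → 3: 11/14
  3 → 4: 6/7
  3 → 7: 5/5
  4 → 6: 6/8
  6 → 7: 6/8
  7 → 8: 11/19
  8 → 9: 11/17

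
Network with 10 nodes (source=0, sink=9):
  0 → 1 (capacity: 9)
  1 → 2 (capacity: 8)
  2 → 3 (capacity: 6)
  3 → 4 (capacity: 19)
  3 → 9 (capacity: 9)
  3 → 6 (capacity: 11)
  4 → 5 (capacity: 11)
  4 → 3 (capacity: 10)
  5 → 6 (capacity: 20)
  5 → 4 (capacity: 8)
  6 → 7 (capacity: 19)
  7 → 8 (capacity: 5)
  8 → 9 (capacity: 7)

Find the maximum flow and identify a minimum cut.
Max flow = 6, Min cut edges: (2,3)

Maximum flow: 6
Minimum cut: (2,3)
Partition: S = [0, 1, 2], T = [3, 4, 5, 6, 7, 8, 9]

Max-flow min-cut theorem verified: both equal 6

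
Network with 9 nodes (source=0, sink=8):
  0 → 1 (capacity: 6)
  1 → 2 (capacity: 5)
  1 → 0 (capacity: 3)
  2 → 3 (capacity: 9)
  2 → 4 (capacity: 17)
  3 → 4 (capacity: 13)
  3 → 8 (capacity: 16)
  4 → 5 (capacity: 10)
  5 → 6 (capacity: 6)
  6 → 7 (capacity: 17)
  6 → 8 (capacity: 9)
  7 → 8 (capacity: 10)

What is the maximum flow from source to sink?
Maximum flow = 5

Max flow: 5

Flow assignment:
  0 → 1: 5/6
  1 → 2: 5/5
  2 → 3: 5/9
  3 → 8: 5/16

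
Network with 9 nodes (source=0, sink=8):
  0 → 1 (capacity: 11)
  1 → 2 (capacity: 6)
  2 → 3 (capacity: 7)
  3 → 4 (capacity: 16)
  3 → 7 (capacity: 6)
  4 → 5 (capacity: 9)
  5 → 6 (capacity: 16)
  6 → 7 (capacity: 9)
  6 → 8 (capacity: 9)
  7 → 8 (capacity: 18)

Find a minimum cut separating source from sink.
Min cut value = 6, edges: (1,2)

Min cut value: 6
Partition: S = [0, 1], T = [2, 3, 4, 5, 6, 7, 8]
Cut edges: (1,2)

By max-flow min-cut theorem, max flow = min cut = 6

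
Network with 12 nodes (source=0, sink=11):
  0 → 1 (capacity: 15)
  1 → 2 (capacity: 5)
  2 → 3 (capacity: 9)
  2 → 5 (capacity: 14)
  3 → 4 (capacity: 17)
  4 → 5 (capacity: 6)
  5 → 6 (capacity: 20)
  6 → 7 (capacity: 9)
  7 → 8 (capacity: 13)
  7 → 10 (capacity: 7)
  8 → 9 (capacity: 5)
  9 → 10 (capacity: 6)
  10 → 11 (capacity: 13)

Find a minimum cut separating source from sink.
Min cut value = 5, edges: (1,2)

Min cut value: 5
Partition: S = [0, 1], T = [2, 3, 4, 5, 6, 7, 8, 9, 10, 11]
Cut edges: (1,2)

By max-flow min-cut theorem, max flow = min cut = 5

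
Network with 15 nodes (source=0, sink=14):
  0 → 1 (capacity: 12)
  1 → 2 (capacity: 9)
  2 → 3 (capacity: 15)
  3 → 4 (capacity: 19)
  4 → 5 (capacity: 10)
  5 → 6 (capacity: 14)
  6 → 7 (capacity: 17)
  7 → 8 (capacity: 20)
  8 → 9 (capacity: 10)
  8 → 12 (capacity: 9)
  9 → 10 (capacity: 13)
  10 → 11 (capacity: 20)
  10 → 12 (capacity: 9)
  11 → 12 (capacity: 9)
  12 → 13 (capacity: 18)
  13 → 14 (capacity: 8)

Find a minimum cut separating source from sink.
Min cut value = 8, edges: (13,14)

Min cut value: 8
Partition: S = [0, 1, 2, 3, 4, 5, 6, 7, 8, 9, 10, 11, 12, 13], T = [14]
Cut edges: (13,14)

By max-flow min-cut theorem, max flow = min cut = 8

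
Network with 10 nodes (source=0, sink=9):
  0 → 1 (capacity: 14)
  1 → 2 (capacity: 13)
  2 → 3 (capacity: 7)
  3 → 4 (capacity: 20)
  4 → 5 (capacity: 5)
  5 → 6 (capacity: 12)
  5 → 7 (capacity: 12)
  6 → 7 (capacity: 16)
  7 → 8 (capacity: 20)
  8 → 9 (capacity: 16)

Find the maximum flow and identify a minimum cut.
Max flow = 5, Min cut edges: (4,5)

Maximum flow: 5
Minimum cut: (4,5)
Partition: S = [0, 1, 2, 3, 4], T = [5, 6, 7, 8, 9]

Max-flow min-cut theorem verified: both equal 5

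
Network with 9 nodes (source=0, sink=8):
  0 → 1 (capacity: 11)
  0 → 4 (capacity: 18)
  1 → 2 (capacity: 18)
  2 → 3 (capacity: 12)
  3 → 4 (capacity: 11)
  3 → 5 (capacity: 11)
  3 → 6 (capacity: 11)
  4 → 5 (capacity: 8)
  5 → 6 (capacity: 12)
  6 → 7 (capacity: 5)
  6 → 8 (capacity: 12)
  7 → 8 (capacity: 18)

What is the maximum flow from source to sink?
Maximum flow = 17

Max flow: 17

Flow assignment:
  0 → 1: 11/11
  0 → 4: 6/18
  1 → 2: 11/18
  2 → 3: 11/12
  3 → 4: 2/11
  3 → 6: 9/11
  4 → 5: 8/8
  5 → 6: 8/12
  6 → 7: 5/5
  6 → 8: 12/12
  7 → 8: 5/18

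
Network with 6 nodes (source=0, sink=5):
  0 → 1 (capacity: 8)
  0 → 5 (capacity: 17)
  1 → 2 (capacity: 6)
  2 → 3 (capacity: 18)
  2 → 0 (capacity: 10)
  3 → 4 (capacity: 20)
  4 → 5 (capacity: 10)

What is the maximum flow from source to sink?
Maximum flow = 23

Max flow: 23

Flow assignment:
  0 → 1: 6/8
  0 → 5: 17/17
  1 → 2: 6/6
  2 → 3: 6/18
  3 → 4: 6/20
  4 → 5: 6/10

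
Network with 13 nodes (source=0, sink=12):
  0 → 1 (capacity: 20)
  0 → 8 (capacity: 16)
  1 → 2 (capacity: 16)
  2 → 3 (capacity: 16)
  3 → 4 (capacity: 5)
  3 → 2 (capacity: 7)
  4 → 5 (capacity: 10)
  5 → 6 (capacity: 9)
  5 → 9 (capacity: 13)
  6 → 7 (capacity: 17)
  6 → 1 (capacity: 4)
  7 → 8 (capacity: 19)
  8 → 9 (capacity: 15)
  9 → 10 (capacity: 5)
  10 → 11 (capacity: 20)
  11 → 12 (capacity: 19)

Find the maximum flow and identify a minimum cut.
Max flow = 5, Min cut edges: (9,10)

Maximum flow: 5
Minimum cut: (9,10)
Partition: S = [0, 1, 2, 3, 4, 5, 6, 7, 8, 9], T = [10, 11, 12]

Max-flow min-cut theorem verified: both equal 5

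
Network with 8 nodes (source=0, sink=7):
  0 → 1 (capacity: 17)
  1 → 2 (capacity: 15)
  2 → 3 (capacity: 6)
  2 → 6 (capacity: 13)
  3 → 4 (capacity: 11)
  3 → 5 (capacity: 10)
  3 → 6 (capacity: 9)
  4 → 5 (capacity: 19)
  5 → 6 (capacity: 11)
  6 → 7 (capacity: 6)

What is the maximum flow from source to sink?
Maximum flow = 6

Max flow: 6

Flow assignment:
  0 → 1: 6/17
  1 → 2: 6/15
  2 → 6: 6/13
  6 → 7: 6/6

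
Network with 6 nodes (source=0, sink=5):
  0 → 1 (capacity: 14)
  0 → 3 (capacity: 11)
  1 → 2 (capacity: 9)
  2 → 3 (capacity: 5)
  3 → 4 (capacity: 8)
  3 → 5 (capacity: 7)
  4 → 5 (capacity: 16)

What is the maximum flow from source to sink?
Maximum flow = 15

Max flow: 15

Flow assignment:
  0 → 1: 5/14
  0 → 3: 10/11
  1 → 2: 5/9
  2 → 3: 5/5
  3 → 4: 8/8
  3 → 5: 7/7
  4 → 5: 8/16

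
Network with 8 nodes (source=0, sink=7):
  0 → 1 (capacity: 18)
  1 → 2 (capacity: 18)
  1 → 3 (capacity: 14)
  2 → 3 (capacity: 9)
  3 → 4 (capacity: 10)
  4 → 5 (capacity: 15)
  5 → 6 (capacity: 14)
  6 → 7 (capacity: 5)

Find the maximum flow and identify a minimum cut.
Max flow = 5, Min cut edges: (6,7)

Maximum flow: 5
Minimum cut: (6,7)
Partition: S = [0, 1, 2, 3, 4, 5, 6], T = [7]

Max-flow min-cut theorem verified: both equal 5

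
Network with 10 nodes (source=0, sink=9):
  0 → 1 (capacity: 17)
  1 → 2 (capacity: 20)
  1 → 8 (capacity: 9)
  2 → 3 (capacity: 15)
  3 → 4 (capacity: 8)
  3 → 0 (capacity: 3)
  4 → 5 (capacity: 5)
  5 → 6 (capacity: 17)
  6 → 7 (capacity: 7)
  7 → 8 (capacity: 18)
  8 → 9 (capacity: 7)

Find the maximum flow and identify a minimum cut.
Max flow = 7, Min cut edges: (8,9)

Maximum flow: 7
Minimum cut: (8,9)
Partition: S = [0, 1, 2, 3, 4, 5, 6, 7, 8], T = [9]

Max-flow min-cut theorem verified: both equal 7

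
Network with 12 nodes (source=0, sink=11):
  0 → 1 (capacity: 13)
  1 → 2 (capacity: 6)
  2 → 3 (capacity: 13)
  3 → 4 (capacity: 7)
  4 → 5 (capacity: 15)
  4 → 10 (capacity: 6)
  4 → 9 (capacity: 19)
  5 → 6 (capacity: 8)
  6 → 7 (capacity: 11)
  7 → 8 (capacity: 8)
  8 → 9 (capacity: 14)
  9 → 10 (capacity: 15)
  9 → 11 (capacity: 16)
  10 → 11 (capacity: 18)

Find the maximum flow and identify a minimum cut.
Max flow = 6, Min cut edges: (1,2)

Maximum flow: 6
Minimum cut: (1,2)
Partition: S = [0, 1], T = [2, 3, 4, 5, 6, 7, 8, 9, 10, 11]

Max-flow min-cut theorem verified: both equal 6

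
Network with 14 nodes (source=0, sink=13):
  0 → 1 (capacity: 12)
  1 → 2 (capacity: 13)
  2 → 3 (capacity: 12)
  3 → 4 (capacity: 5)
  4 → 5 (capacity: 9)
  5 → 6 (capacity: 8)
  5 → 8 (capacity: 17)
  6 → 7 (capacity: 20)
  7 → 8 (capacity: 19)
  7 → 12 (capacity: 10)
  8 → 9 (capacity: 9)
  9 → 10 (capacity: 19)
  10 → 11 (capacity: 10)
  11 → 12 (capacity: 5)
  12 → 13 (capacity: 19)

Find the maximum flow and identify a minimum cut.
Max flow = 5, Min cut edges: (3,4)

Maximum flow: 5
Minimum cut: (3,4)
Partition: S = [0, 1, 2, 3], T = [4, 5, 6, 7, 8, 9, 10, 11, 12, 13]

Max-flow min-cut theorem verified: both equal 5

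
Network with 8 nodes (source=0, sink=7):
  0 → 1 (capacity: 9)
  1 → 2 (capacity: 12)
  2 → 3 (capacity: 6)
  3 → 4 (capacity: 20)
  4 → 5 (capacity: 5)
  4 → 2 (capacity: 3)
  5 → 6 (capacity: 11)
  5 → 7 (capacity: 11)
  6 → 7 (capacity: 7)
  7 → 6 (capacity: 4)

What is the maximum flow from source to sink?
Maximum flow = 5

Max flow: 5

Flow assignment:
  0 → 1: 5/9
  1 → 2: 5/12
  2 → 3: 5/6
  3 → 4: 5/20
  4 → 5: 5/5
  5 → 7: 5/11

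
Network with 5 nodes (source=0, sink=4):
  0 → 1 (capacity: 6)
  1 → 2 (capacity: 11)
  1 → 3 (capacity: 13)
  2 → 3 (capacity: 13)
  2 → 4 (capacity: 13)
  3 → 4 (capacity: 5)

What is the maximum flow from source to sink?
Maximum flow = 6

Max flow: 6

Flow assignment:
  0 → 1: 6/6
  1 → 2: 6/11
  2 → 4: 6/13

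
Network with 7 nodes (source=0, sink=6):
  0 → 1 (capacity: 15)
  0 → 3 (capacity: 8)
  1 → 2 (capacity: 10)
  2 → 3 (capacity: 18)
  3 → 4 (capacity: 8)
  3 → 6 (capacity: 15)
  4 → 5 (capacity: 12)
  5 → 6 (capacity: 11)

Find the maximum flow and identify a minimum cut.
Max flow = 18, Min cut edges: (0,3), (1,2)

Maximum flow: 18
Minimum cut: (0,3), (1,2)
Partition: S = [0, 1], T = [2, 3, 4, 5, 6]

Max-flow min-cut theorem verified: both equal 18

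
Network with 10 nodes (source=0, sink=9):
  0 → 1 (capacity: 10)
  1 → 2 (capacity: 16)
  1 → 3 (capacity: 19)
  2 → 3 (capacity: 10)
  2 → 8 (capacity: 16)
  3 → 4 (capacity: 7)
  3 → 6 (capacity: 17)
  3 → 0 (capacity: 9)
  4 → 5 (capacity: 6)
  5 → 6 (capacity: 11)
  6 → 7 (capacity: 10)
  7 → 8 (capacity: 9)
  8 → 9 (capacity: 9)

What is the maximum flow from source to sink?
Maximum flow = 9

Max flow: 9

Flow assignment:
  0 → 1: 9/10
  1 → 2: 9/16
  2 → 8: 9/16
  8 → 9: 9/9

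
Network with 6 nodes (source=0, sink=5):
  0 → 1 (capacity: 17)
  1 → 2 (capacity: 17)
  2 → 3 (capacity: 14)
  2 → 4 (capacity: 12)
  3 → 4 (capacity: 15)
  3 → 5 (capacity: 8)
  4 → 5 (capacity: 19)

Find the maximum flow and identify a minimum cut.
Max flow = 17, Min cut edges: (1,2)

Maximum flow: 17
Minimum cut: (1,2)
Partition: S = [0, 1], T = [2, 3, 4, 5]

Max-flow min-cut theorem verified: both equal 17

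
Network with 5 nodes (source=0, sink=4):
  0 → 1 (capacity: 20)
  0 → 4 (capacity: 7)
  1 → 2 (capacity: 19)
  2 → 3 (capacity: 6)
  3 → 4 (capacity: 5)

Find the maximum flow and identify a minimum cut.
Max flow = 12, Min cut edges: (0,4), (3,4)

Maximum flow: 12
Minimum cut: (0,4), (3,4)
Partition: S = [0, 1, 2, 3], T = [4]

Max-flow min-cut theorem verified: both equal 12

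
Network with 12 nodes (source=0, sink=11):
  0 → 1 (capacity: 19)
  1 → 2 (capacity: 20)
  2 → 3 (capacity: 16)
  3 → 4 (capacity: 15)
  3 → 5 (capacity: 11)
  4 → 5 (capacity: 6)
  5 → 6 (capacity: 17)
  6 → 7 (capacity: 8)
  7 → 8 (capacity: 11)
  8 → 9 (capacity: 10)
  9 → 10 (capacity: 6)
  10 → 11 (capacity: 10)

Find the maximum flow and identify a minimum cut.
Max flow = 6, Min cut edges: (9,10)

Maximum flow: 6
Minimum cut: (9,10)
Partition: S = [0, 1, 2, 3, 4, 5, 6, 7, 8, 9], T = [10, 11]

Max-flow min-cut theorem verified: both equal 6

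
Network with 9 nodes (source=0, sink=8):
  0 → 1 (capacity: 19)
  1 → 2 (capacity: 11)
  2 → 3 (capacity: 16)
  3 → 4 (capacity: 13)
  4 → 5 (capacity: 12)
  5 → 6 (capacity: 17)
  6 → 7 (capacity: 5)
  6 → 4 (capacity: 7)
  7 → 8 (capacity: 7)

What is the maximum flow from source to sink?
Maximum flow = 5

Max flow: 5

Flow assignment:
  0 → 1: 5/19
  1 → 2: 5/11
  2 → 3: 5/16
  3 → 4: 5/13
  4 → 5: 5/12
  5 → 6: 5/17
  6 → 7: 5/5
  7 → 8: 5/7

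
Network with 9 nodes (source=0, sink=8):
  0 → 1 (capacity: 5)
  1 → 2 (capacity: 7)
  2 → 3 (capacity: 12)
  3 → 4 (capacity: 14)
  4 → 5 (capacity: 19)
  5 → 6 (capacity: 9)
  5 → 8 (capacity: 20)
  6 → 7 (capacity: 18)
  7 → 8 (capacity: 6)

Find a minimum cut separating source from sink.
Min cut value = 5, edges: (0,1)

Min cut value: 5
Partition: S = [0], T = [1, 2, 3, 4, 5, 6, 7, 8]
Cut edges: (0,1)

By max-flow min-cut theorem, max flow = min cut = 5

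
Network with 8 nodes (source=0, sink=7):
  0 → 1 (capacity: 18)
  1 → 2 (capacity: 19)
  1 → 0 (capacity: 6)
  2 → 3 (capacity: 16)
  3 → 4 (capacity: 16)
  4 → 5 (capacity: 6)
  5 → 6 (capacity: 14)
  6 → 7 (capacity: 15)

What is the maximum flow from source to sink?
Maximum flow = 6

Max flow: 6

Flow assignment:
  0 → 1: 6/18
  1 → 2: 6/19
  2 → 3: 6/16
  3 → 4: 6/16
  4 → 5: 6/6
  5 → 6: 6/14
  6 → 7: 6/15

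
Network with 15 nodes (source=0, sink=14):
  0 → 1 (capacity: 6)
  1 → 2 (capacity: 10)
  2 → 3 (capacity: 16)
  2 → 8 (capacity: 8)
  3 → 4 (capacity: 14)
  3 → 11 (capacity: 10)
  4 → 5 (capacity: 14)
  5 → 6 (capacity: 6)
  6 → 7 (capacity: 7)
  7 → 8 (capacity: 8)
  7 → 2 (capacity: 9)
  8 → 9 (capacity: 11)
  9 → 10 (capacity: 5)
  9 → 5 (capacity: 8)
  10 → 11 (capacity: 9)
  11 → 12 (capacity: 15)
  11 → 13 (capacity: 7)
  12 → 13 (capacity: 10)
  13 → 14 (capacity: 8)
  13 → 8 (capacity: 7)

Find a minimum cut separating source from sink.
Min cut value = 6, edges: (0,1)

Min cut value: 6
Partition: S = [0], T = [1, 2, 3, 4, 5, 6, 7, 8, 9, 10, 11, 12, 13, 14]
Cut edges: (0,1)

By max-flow min-cut theorem, max flow = min cut = 6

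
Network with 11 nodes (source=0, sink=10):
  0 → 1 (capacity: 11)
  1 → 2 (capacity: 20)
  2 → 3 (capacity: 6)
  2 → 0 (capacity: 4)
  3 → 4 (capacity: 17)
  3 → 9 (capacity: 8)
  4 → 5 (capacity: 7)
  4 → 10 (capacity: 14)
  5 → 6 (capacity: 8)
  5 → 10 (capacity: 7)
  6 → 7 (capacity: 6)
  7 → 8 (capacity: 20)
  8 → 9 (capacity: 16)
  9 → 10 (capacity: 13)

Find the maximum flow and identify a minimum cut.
Max flow = 6, Min cut edges: (2,3)

Maximum flow: 6
Minimum cut: (2,3)
Partition: S = [0, 1, 2], T = [3, 4, 5, 6, 7, 8, 9, 10]

Max-flow min-cut theorem verified: both equal 6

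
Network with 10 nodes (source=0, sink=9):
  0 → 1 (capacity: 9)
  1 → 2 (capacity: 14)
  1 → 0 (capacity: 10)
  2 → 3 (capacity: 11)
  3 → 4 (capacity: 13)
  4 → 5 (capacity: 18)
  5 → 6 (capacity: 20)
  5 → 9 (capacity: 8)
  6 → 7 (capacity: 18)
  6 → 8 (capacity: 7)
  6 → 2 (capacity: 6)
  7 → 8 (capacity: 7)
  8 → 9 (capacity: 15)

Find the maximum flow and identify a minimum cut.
Max flow = 9, Min cut edges: (0,1)

Maximum flow: 9
Minimum cut: (0,1)
Partition: S = [0], T = [1, 2, 3, 4, 5, 6, 7, 8, 9]

Max-flow min-cut theorem verified: both equal 9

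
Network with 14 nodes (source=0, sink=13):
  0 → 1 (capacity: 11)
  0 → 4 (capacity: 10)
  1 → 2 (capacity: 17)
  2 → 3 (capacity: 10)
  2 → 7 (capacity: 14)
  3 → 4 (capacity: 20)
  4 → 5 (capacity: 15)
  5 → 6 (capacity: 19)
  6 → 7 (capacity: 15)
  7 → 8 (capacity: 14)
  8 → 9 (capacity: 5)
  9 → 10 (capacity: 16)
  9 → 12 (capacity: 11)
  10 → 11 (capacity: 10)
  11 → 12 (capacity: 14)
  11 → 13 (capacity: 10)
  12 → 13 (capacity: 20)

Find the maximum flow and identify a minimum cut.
Max flow = 5, Min cut edges: (8,9)

Maximum flow: 5
Minimum cut: (8,9)
Partition: S = [0, 1, 2, 3, 4, 5, 6, 7, 8], T = [9, 10, 11, 12, 13]

Max-flow min-cut theorem verified: both equal 5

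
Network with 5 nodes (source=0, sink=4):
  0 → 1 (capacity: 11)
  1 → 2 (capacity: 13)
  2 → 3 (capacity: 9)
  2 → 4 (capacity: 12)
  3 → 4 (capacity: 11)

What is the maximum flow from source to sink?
Maximum flow = 11

Max flow: 11

Flow assignment:
  0 → 1: 11/11
  1 → 2: 11/13
  2 → 4: 11/12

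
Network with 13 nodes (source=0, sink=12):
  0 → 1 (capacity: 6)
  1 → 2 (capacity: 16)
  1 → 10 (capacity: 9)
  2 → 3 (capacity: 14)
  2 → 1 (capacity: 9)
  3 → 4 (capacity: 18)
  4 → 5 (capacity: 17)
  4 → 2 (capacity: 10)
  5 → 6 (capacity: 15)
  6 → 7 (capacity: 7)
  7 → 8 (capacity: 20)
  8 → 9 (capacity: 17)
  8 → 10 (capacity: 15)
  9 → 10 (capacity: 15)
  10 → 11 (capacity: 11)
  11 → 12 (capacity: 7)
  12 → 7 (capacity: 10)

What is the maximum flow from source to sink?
Maximum flow = 6

Max flow: 6

Flow assignment:
  0 → 1: 6/6
  1 → 10: 6/9
  10 → 11: 6/11
  11 → 12: 6/7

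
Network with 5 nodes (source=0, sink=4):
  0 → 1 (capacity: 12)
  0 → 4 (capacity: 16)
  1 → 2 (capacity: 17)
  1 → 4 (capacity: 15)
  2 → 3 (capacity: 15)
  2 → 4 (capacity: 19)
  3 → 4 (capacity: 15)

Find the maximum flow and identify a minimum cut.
Max flow = 28, Min cut edges: (0,1), (0,4)

Maximum flow: 28
Minimum cut: (0,1), (0,4)
Partition: S = [0], T = [1, 2, 3, 4]

Max-flow min-cut theorem verified: both equal 28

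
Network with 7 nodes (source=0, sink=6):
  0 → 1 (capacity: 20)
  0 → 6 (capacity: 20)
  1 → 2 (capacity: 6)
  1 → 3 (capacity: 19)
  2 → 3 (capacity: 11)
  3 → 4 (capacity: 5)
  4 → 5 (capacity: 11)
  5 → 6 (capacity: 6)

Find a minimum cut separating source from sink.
Min cut value = 25, edges: (0,6), (3,4)

Min cut value: 25
Partition: S = [0, 1, 2, 3], T = [4, 5, 6]
Cut edges: (0,6), (3,4)

By max-flow min-cut theorem, max flow = min cut = 25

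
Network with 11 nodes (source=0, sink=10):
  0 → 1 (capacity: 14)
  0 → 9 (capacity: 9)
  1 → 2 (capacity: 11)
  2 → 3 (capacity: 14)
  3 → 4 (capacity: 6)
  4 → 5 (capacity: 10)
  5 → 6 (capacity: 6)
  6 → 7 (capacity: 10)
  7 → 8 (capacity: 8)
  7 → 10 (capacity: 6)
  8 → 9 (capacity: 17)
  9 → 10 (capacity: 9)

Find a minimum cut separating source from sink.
Min cut value = 15, edges: (7,10), (9,10)

Min cut value: 15
Partition: S = [0, 1, 2, 3, 4, 5, 6, 7, 8, 9], T = [10]
Cut edges: (7,10), (9,10)

By max-flow min-cut theorem, max flow = min cut = 15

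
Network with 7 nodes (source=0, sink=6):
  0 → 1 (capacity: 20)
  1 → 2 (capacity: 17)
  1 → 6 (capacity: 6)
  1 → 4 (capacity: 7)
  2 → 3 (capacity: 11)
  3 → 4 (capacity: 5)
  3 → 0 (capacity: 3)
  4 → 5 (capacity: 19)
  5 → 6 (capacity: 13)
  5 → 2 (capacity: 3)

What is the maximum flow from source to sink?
Maximum flow = 18

Max flow: 18

Flow assignment:
  0 → 1: 20/20
  1 → 2: 7/17
  1 → 6: 6/6
  1 → 4: 7/7
  2 → 3: 7/11
  3 → 4: 5/5
  3 → 0: 2/3
  4 → 5: 12/19
  5 → 6: 12/13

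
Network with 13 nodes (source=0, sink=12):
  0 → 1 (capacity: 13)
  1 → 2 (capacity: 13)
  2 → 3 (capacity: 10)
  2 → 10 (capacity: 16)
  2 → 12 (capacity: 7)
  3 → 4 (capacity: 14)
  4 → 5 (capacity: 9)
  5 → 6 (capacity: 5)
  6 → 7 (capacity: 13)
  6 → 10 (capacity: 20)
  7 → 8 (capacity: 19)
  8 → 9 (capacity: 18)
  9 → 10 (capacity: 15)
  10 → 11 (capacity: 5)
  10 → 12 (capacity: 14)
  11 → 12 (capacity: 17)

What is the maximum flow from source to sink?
Maximum flow = 13

Max flow: 13

Flow assignment:
  0 → 1: 13/13
  1 → 2: 13/13
  2 → 10: 6/16
  2 → 12: 7/7
  10 → 12: 6/14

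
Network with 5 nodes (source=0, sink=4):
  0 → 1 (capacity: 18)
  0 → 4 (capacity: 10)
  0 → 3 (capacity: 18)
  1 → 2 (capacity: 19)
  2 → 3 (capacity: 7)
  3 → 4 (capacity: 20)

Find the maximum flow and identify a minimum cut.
Max flow = 30, Min cut edges: (0,4), (3,4)

Maximum flow: 30
Minimum cut: (0,4), (3,4)
Partition: S = [0, 1, 2, 3], T = [4]

Max-flow min-cut theorem verified: both equal 30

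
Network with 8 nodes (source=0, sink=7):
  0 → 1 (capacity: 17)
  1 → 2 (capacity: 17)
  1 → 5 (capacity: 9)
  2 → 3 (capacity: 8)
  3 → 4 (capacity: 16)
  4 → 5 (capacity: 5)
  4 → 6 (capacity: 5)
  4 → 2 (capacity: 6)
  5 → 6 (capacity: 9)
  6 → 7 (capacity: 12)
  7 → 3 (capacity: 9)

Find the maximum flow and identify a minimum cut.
Max flow = 12, Min cut edges: (6,7)

Maximum flow: 12
Minimum cut: (6,7)
Partition: S = [0, 1, 2, 3, 4, 5, 6], T = [7]

Max-flow min-cut theorem verified: both equal 12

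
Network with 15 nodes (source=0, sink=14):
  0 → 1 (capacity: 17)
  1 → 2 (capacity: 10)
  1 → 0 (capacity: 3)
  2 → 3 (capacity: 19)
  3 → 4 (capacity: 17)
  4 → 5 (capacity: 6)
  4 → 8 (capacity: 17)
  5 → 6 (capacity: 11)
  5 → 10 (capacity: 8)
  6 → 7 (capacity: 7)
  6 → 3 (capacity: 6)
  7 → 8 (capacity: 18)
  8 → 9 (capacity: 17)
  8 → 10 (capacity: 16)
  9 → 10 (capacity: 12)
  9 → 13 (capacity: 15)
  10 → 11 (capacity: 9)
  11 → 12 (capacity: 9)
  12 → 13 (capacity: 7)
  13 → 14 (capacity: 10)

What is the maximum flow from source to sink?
Maximum flow = 10

Max flow: 10

Flow assignment:
  0 → 1: 10/17
  1 → 2: 10/10
  2 → 3: 10/19
  3 → 4: 10/17
  4 → 8: 10/17
  8 → 9: 10/17
  9 → 13: 10/15
  13 → 14: 10/10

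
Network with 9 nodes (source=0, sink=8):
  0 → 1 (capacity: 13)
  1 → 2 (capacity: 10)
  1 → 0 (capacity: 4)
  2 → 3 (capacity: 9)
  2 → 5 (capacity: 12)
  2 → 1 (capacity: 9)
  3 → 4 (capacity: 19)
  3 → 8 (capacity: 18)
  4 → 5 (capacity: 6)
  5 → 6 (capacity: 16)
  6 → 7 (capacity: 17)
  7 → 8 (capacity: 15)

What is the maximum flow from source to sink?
Maximum flow = 10

Max flow: 10

Flow assignment:
  0 → 1: 10/13
  1 → 2: 10/10
  2 → 3: 9/9
  2 → 5: 1/12
  3 → 8: 9/18
  5 → 6: 1/16
  6 → 7: 1/17
  7 → 8: 1/15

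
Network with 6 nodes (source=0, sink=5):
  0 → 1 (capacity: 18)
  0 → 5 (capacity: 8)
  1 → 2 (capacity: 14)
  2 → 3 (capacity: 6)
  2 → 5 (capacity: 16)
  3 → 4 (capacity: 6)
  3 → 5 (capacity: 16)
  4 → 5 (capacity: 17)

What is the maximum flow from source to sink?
Maximum flow = 22

Max flow: 22

Flow assignment:
  0 → 1: 14/18
  0 → 5: 8/8
  1 → 2: 14/14
  2 → 5: 14/16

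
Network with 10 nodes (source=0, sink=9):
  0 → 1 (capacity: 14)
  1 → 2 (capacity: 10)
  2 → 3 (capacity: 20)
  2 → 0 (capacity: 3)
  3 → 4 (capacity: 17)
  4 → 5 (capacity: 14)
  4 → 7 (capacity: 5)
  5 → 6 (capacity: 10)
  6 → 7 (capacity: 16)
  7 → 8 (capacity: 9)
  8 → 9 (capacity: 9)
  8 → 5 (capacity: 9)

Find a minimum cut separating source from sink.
Min cut value = 9, edges: (8,9)

Min cut value: 9
Partition: S = [0, 1, 2, 3, 4, 5, 6, 7, 8], T = [9]
Cut edges: (8,9)

By max-flow min-cut theorem, max flow = min cut = 9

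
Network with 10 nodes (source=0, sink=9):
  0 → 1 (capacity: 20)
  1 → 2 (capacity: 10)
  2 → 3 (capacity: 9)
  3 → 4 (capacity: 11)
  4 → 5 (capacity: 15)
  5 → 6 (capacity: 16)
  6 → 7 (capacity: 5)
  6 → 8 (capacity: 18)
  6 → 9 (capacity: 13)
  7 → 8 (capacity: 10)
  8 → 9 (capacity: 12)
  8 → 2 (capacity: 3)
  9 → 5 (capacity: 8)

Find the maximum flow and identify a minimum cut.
Max flow = 9, Min cut edges: (2,3)

Maximum flow: 9
Minimum cut: (2,3)
Partition: S = [0, 1, 2], T = [3, 4, 5, 6, 7, 8, 9]

Max-flow min-cut theorem verified: both equal 9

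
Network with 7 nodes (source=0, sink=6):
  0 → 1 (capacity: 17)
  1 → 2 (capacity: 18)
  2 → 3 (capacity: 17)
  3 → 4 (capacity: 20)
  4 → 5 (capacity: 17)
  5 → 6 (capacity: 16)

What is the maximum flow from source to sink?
Maximum flow = 16

Max flow: 16

Flow assignment:
  0 → 1: 16/17
  1 → 2: 16/18
  2 → 3: 16/17
  3 → 4: 16/20
  4 → 5: 16/17
  5 → 6: 16/16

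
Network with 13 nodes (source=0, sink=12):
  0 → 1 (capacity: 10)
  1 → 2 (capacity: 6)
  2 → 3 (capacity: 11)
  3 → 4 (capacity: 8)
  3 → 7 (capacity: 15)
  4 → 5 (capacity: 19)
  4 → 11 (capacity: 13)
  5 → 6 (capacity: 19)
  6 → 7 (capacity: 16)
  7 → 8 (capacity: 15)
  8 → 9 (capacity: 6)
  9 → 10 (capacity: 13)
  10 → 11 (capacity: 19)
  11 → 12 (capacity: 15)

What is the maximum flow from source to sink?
Maximum flow = 6

Max flow: 6

Flow assignment:
  0 → 1: 6/10
  1 → 2: 6/6
  2 → 3: 6/11
  3 → 4: 6/8
  4 → 11: 6/13
  11 → 12: 6/15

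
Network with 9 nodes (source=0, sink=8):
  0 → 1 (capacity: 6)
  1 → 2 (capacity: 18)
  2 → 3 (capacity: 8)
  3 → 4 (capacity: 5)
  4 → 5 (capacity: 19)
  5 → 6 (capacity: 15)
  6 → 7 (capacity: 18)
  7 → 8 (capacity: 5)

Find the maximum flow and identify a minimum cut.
Max flow = 5, Min cut edges: (7,8)

Maximum flow: 5
Minimum cut: (7,8)
Partition: S = [0, 1, 2, 3, 4, 5, 6, 7], T = [8]

Max-flow min-cut theorem verified: both equal 5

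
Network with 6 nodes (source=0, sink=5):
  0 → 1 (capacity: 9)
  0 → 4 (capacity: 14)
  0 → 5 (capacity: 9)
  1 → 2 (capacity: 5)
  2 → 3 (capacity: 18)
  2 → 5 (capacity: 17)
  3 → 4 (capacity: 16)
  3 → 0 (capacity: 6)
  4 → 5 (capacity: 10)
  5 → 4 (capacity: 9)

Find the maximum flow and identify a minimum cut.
Max flow = 24, Min cut edges: (0,5), (1,2), (4,5)

Maximum flow: 24
Minimum cut: (0,5), (1,2), (4,5)
Partition: S = [0, 1, 3, 4], T = [2, 5]

Max-flow min-cut theorem verified: both equal 24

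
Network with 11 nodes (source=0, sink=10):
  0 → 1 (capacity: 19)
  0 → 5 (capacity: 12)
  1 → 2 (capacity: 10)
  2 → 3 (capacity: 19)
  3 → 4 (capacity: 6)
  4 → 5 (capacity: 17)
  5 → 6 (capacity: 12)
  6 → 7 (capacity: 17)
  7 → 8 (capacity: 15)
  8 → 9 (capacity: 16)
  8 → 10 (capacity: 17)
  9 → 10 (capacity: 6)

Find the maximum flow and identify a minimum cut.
Max flow = 12, Min cut edges: (5,6)

Maximum flow: 12
Minimum cut: (5,6)
Partition: S = [0, 1, 2, 3, 4, 5], T = [6, 7, 8, 9, 10]

Max-flow min-cut theorem verified: both equal 12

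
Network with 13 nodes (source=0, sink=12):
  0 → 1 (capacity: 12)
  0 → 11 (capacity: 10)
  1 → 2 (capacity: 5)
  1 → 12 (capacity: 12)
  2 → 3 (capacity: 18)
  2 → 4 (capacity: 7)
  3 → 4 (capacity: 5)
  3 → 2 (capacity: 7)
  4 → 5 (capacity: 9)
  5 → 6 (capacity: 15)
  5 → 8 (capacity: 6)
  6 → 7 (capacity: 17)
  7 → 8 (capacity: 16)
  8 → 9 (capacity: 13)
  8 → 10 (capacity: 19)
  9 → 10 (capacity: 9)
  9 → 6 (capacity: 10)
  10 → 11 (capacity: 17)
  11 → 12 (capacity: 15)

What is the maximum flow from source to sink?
Maximum flow = 22

Max flow: 22

Flow assignment:
  0 → 1: 12/12
  0 → 11: 10/10
  1 → 12: 12/12
  11 → 12: 10/15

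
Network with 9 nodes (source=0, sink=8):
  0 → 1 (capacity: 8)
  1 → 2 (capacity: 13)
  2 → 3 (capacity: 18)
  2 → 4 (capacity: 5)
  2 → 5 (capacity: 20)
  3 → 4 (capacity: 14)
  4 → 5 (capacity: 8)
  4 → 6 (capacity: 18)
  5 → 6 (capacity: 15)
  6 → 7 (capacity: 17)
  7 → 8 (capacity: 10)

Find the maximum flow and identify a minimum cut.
Max flow = 8, Min cut edges: (0,1)

Maximum flow: 8
Minimum cut: (0,1)
Partition: S = [0], T = [1, 2, 3, 4, 5, 6, 7, 8]

Max-flow min-cut theorem verified: both equal 8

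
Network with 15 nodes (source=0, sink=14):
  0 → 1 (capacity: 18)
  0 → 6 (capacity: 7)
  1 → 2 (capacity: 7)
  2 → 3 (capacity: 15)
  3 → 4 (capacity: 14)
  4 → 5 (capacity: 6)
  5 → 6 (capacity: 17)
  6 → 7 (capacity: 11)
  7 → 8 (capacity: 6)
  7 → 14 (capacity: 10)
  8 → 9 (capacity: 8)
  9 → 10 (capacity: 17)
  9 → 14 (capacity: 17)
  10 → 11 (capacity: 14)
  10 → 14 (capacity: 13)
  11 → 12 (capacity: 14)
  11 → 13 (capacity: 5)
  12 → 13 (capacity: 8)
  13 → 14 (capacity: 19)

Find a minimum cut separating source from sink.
Min cut value = 11, edges: (6,7)

Min cut value: 11
Partition: S = [0, 1, 2, 3, 4, 5, 6], T = [7, 8, 9, 10, 11, 12, 13, 14]
Cut edges: (6,7)

By max-flow min-cut theorem, max flow = min cut = 11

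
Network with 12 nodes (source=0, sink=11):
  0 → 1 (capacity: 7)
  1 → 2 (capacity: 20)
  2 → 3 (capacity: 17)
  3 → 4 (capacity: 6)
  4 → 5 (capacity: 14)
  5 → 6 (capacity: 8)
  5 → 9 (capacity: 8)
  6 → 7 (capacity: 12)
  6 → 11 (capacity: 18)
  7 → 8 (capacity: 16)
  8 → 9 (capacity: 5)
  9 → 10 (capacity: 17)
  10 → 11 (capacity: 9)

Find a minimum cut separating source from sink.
Min cut value = 6, edges: (3,4)

Min cut value: 6
Partition: S = [0, 1, 2, 3], T = [4, 5, 6, 7, 8, 9, 10, 11]
Cut edges: (3,4)

By max-flow min-cut theorem, max flow = min cut = 6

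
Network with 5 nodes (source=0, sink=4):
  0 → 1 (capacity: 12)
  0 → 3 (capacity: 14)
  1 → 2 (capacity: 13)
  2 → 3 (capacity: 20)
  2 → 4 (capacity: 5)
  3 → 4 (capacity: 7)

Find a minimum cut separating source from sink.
Min cut value = 12, edges: (2,4), (3,4)

Min cut value: 12
Partition: S = [0, 1, 2, 3], T = [4]
Cut edges: (2,4), (3,4)

By max-flow min-cut theorem, max flow = min cut = 12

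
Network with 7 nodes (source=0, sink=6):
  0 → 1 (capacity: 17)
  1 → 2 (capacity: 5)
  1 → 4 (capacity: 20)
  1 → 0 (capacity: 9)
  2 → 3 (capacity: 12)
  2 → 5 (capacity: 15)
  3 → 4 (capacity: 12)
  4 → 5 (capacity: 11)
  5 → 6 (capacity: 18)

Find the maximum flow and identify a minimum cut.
Max flow = 16, Min cut edges: (1,2), (4,5)

Maximum flow: 16
Minimum cut: (1,2), (4,5)
Partition: S = [0, 1, 3, 4], T = [2, 5, 6]

Max-flow min-cut theorem verified: both equal 16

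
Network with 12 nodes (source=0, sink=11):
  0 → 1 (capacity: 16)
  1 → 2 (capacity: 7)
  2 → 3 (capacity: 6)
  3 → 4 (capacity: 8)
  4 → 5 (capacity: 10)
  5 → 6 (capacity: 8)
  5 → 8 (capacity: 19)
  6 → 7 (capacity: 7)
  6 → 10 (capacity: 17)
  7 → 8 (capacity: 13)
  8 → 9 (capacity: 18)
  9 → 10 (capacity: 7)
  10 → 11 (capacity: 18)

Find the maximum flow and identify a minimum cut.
Max flow = 6, Min cut edges: (2,3)

Maximum flow: 6
Minimum cut: (2,3)
Partition: S = [0, 1, 2], T = [3, 4, 5, 6, 7, 8, 9, 10, 11]

Max-flow min-cut theorem verified: both equal 6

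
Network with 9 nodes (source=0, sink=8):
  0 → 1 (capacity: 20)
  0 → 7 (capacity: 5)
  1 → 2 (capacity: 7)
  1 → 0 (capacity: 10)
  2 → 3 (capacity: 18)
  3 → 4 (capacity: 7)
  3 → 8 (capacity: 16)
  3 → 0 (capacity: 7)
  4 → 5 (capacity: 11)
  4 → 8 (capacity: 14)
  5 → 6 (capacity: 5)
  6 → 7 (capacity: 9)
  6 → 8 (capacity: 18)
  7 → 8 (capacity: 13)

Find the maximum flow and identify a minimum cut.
Max flow = 12, Min cut edges: (0,7), (1,2)

Maximum flow: 12
Minimum cut: (0,7), (1,2)
Partition: S = [0, 1], T = [2, 3, 4, 5, 6, 7, 8]

Max-flow min-cut theorem verified: both equal 12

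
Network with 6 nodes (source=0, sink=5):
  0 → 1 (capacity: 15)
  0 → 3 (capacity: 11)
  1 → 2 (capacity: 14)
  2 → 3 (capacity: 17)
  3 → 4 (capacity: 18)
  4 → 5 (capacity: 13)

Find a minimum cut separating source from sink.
Min cut value = 13, edges: (4,5)

Min cut value: 13
Partition: S = [0, 1, 2, 3, 4], T = [5]
Cut edges: (4,5)

By max-flow min-cut theorem, max flow = min cut = 13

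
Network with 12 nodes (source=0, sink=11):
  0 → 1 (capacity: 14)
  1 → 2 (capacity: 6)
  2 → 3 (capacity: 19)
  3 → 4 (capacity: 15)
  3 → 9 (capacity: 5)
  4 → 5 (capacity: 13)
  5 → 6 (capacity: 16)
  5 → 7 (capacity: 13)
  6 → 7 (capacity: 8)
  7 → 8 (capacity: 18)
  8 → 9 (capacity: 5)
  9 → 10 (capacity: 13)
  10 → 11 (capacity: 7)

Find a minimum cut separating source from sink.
Min cut value = 6, edges: (1,2)

Min cut value: 6
Partition: S = [0, 1], T = [2, 3, 4, 5, 6, 7, 8, 9, 10, 11]
Cut edges: (1,2)

By max-flow min-cut theorem, max flow = min cut = 6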